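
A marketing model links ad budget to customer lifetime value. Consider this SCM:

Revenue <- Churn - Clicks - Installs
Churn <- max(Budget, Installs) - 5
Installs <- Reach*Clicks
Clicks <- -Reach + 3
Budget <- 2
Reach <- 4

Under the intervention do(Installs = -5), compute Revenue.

Under do(Installs=-5), the mechanism Installs <- Reach*Clicks is discarded; Installs is fixed at -5.
Clicks = -Reach + 3  [with Reach=4]  = -1
Churn = max(Budget, Installs) - 5  [with Budget=2, Installs=-5]  = -3
Revenue = Churn - Clicks - Installs  [with Churn=-3, Clicks=-1, Installs=-5]  = 3

3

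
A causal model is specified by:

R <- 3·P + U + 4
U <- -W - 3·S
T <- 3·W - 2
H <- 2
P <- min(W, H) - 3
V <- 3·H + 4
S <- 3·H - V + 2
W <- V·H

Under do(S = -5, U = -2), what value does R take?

-1

The joint intervention fixes S = -5, U = -2, removing each variable's own equation.
V = 3·H + 4  [with H=2]  = 10
W = V·H  [with V=10, H=2]  = 20
P = min(W, H) - 3  [with W=20, H=2]  = -1
R = 3·P + U + 4  [with P=-1, U=-2]  = -1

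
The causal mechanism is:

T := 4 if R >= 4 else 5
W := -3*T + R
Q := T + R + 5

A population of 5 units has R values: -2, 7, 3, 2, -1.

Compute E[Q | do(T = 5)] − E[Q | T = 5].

1.3

Under do(T=5), T's equation is replaced by T=5 for every unit. Per-unit Q: 8, 17, 13, 12, 9. Mean = 11.8.
Observing T=5 restricts to units where T's equation naturally yields 5: R ∈ {-2, 3, 2, -1}. In that subpopulation Q = 8, 13, 12, 9, mean 10.5.
Difference = 11.8 − 10.5 = 1.3.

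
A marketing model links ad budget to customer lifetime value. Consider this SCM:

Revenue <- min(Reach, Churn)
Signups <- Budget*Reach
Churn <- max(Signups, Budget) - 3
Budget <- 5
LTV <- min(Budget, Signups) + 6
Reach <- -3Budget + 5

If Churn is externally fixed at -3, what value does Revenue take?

Intervening sets Churn = -3 and removes its equation (Churn <- max(Signups, Budget) - 3).
Reach = -3Budget + 5  [with Budget=5]  = -10
Revenue = min(Reach, Churn)  [with Reach=-10, Churn=-3]  = -10

-10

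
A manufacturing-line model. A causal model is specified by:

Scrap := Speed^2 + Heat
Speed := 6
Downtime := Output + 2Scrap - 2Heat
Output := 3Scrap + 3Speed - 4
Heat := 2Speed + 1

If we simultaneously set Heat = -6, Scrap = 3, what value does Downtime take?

Under do(Heat = -6, Scrap = 3), each intervened variable's structural equation is replaced by its fixed value.
Output = 3Scrap + 3Speed - 4  [with Scrap=3, Speed=6]  = 23
Downtime = Output + 2Scrap - 2Heat  [with Output=23, Scrap=3, Heat=-6]  = 41

41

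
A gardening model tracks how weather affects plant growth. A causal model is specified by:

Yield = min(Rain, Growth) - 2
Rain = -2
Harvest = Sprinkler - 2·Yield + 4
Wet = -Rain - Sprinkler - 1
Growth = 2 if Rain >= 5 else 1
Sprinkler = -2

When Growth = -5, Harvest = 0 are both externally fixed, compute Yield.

-7

Setting Growth = -5, Harvest = 0 by intervention discards those variables' equations.
Yield = min(Rain, Growth) - 2  [with Rain=-2, Growth=-5]  = -7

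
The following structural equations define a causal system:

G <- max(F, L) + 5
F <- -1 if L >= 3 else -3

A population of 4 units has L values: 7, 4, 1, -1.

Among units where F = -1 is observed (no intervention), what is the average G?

10.5

Observing F=-1 restricts to units where F's equation naturally yields -1: L ∈ {7, 4}. In that subpopulation G = 12, 9, mean 10.5.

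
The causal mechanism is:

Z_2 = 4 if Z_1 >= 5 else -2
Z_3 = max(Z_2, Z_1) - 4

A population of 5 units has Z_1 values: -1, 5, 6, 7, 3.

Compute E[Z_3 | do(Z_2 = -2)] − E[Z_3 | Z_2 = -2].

Every unit gets Z_2=-2 under the intervention. Z_3 values become -5, 1, 2, 3, -1; E[Z_3|do(Z_2=-2)] = 0.
Conditioning on Z_2=-2 selects the 2 unit(s) with Z_1 ∈ {-1, 3}. Their Z_3 values: -5, -1. Mean = -3.
Difference = 0 − (-3) = 3.

3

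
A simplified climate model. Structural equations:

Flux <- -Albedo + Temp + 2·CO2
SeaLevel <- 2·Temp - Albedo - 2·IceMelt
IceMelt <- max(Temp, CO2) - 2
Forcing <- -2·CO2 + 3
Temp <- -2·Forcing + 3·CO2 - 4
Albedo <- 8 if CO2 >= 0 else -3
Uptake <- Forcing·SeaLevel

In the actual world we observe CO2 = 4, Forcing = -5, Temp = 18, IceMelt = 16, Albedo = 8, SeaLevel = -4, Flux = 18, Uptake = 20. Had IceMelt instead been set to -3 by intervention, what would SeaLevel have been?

Under do(IceMelt=-3), the mechanism IceMelt <- max(Temp, CO2) - 2 is discarded; IceMelt is fixed at -3.
Forcing = -2·CO2 + 3  [with CO2=4]  = -5
Temp = -2·Forcing + 3·CO2 - 4  [with Forcing=-5, CO2=4]  = 18
Albedo = 8 if CO2 >= 0 else -3  [with CO2=4]  = 8
SeaLevel = 2·Temp - Albedo - 2·IceMelt  [with Temp=18, Albedo=8, IceMelt=-3]  = 34

34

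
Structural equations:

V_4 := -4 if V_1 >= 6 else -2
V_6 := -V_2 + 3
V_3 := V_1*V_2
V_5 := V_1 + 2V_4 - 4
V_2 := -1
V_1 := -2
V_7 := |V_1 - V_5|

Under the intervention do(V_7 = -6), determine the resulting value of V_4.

Under do(V_7=-6), the mechanism V_7 := |V_1 - V_5| is discarded; V_7 is fixed at -6.
Since V_4 is not a descendant of the intervened variable, it is unaffected.
V_4 = -4 if V_1 >= 6 else -2  [with V_1=-2]  = -2

-2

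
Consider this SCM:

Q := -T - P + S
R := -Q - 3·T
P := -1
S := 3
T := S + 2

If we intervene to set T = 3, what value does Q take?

1

The intervention breaks the incoming arrows to T: T := S + 2 no longer applies, and T = 3.
Q = -T - P + S  [with T=3, P=-1, S=3]  = 1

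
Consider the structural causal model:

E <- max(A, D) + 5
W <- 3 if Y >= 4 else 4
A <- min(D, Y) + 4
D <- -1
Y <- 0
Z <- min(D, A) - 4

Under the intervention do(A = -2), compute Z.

-6

The intervention breaks the incoming arrows to A: A <- min(D, Y) + 4 no longer applies, and A = -2.
Z = min(D, A) - 4  [with D=-1, A=-2]  = -6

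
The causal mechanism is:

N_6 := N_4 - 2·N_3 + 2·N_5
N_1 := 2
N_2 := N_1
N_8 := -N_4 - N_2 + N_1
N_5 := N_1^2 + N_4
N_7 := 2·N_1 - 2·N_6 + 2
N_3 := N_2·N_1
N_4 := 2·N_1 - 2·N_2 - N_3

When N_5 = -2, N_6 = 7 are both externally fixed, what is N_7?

Under do(N_5 = -2, N_6 = 7), each intervened variable's structural equation is replaced by its fixed value.
N_7 = 2·N_1 - 2·N_6 + 2  [with N_1=2, N_6=7]  = -8

-8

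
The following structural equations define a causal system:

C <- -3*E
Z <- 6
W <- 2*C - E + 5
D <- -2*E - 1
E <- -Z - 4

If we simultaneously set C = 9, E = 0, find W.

23

The joint intervention fixes C = 9, E = 0, removing each variable's own equation.
W = 2*C - E + 5  [with C=9, E=0]  = 23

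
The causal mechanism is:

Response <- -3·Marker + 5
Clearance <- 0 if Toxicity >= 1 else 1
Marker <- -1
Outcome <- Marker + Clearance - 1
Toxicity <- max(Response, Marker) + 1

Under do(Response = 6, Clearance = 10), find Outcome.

Setting Response = 6, Clearance = 10 by intervention discards those variables' equations.
Outcome = Marker + Clearance - 1  [with Marker=-1, Clearance=10]  = 8

8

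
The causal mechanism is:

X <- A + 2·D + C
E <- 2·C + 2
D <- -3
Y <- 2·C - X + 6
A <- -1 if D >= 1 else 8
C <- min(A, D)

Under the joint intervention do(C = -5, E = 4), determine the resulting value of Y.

-1

The joint intervention fixes C = -5, E = 4, removing each variable's own equation.
A = -1 if D >= 1 else 8  [with D=-3]  = 8
X = A + 2·D + C  [with A=8, D=-3, C=-5]  = -3
Y = 2·C - X + 6  [with C=-5, X=-3]  = -1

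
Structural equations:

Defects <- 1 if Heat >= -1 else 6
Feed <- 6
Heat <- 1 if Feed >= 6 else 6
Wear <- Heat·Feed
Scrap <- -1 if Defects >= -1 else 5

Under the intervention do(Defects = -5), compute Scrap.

Intervening sets Defects = -5 and removes its equation (Defects <- 1 if Heat >= -1 else 6).
Scrap = -1 if Defects >= -1 else 5  [with Defects=-5]  = 5

5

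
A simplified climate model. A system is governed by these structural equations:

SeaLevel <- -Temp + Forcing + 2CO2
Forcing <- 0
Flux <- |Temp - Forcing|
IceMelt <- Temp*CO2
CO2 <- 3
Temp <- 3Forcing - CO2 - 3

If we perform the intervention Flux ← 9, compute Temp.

do(Flux=9) replaces the equation Flux <- |Temp - Forcing| with the constant Flux = 9.
Temp is not downstream of the intervention, so its value is determined by the original equations.
Temp = 3Forcing - CO2 - 3  [with Forcing=0, CO2=3]  = -6

-6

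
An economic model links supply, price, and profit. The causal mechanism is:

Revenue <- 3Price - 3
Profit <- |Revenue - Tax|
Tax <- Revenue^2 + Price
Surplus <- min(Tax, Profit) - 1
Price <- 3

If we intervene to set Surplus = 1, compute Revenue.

6

Under do(Surplus=1), the mechanism Surplus <- min(Tax, Profit) - 1 is discarded; Surplus is fixed at 1.
No directed path runs from Surplus to Revenue, so Revenue keeps its natural value.
Revenue = 3Price - 3  [with Price=3]  = 6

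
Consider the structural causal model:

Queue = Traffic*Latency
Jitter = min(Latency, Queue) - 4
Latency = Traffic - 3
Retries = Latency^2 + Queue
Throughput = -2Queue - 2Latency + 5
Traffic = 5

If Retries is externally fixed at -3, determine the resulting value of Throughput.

-19

Under do(Retries=-3), the mechanism Retries = Latency^2 + Queue is discarded; Retries is fixed at -3.
Since Throughput is not a descendant of the intervened variable, it is unaffected.
Latency = Traffic - 3  [with Traffic=5]  = 2
Queue = Traffic*Latency  [with Traffic=5, Latency=2]  = 10
Throughput = -2Queue - 2Latency + 5  [with Queue=10, Latency=2]  = -19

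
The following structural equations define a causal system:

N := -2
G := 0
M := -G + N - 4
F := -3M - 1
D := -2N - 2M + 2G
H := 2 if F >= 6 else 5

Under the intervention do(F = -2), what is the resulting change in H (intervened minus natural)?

3

Under do(F=-2), the mechanism F := -3M - 1 is discarded; F is fixed at -2.
H = 2 if F >= 6 else 5  [with F=-2]  = 5
Without intervention: M = -G + N - 4  [with G=0, N=-2]  = -6; F = -3M - 1  [with M=-6]  = 17; H = 2 if F >= 6 else 5  [with F=17]  = 2.
Change = 5 − 2 = 3.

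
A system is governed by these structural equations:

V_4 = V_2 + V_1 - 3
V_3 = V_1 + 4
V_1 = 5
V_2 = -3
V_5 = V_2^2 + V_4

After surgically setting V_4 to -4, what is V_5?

5

Intervening sets V_4 = -4 and removes its equation (V_4 = V_2 + V_1 - 3).
V_5 = V_2^2 + V_4  [with V_2=-3, V_4=-4]  = 5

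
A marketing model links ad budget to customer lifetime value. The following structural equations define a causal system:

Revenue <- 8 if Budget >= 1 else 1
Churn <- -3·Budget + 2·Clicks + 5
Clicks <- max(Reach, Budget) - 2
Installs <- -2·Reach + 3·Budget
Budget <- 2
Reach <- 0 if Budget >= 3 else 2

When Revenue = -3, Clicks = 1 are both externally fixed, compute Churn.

Under do(Revenue = -3, Clicks = 1), each intervened variable's structural equation is replaced by its fixed value.
Churn = -3·Budget + 2·Clicks + 5  [with Budget=2, Clicks=1]  = 1

1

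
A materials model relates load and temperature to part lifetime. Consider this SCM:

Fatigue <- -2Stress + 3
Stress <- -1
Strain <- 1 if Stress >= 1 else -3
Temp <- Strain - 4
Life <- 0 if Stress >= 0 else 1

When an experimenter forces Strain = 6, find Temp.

The intervention breaks the incoming arrows to Strain: Strain <- 1 if Stress >= 1 else -3 no longer applies, and Strain = 6.
Temp = Strain - 4  [with Strain=6]  = 2

2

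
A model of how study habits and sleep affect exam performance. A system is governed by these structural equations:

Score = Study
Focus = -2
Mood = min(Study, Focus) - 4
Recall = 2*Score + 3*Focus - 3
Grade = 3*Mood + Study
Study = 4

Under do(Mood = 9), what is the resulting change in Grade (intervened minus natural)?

Under do(Mood=9), the mechanism Mood = min(Study, Focus) - 4 is discarded; Mood is fixed at 9.
Grade = 3*Mood + Study  [with Mood=9, Study=4]  = 31
Without intervention: Mood = min(Study, Focus) - 4  [with Study=4, Focus=-2]  = -6; Grade = 3*Mood + Study  [with Mood=-6, Study=4]  = -14.
Change = 31 − (-14) = 45.

45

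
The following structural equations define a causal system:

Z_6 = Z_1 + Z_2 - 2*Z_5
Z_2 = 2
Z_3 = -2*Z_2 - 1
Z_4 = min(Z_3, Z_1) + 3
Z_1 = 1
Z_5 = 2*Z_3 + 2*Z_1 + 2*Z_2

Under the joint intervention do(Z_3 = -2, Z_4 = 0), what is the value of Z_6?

-1

Setting Z_3 = -2, Z_4 = 0 by intervention discards those variables' equations.
Z_5 = 2*Z_3 + 2*Z_1 + 2*Z_2  [with Z_3=-2, Z_1=1, Z_2=2]  = 2
Z_6 = Z_1 + Z_2 - 2*Z_5  [with Z_1=1, Z_2=2, Z_5=2]  = -1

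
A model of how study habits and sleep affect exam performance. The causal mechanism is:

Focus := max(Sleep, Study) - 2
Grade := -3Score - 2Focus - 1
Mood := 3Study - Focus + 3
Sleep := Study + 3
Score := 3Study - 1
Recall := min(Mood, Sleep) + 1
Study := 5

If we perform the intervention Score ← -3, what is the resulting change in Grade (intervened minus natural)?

The intervention breaks the incoming arrows to Score: Score := 3Study - 1 no longer applies, and Score = -3.
Sleep = Study + 3  [with Study=5]  = 8
Focus = max(Sleep, Study) - 2  [with Sleep=8, Study=5]  = 6
Grade = -3Score - 2Focus - 1  [with Score=-3, Focus=6]  = -4
Without intervention: Sleep = Study + 3  [with Study=5]  = 8; Focus = max(Sleep, Study) - 2  [with Sleep=8, Study=5]  = 6; Score = 3Study - 1  [with Study=5]  = 14; Grade = -3Score - 2Focus - 1  [with Score=14, Focus=6]  = -55.
Change = -4 − (-55) = 51.

51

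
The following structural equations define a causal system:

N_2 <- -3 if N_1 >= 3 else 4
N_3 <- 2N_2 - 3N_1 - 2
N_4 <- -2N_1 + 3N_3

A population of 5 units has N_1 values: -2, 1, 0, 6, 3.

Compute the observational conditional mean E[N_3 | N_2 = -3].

Observing N_2=-3 restricts to units where N_2's equation naturally yields -3: N_1 ∈ {6, 3}. In that subpopulation N_3 = -26, -17, mean -21.5.

-21.5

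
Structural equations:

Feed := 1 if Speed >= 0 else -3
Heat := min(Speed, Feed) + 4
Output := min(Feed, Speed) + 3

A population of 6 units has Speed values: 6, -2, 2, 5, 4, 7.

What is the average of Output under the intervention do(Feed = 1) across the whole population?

Every unit gets Feed=1 under the intervention. Output values become 4, 1, 4, 4, 4, 4; E[Output|do(Feed=1)] = 3.5.

3.5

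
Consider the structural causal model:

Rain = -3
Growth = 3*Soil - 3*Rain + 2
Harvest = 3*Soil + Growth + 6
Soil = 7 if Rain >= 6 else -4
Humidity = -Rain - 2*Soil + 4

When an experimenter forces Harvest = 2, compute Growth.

do(Harvest=2) replaces the equation Harvest = 3*Soil + Growth + 6 with the constant Harvest = 2.
Growth is not downstream of the intervention, so its value is determined by the original equations.
Soil = 7 if Rain >= 6 else -4  [with Rain=-3]  = -4
Growth = 3*Soil - 3*Rain + 2  [with Soil=-4, Rain=-3]  = -1

-1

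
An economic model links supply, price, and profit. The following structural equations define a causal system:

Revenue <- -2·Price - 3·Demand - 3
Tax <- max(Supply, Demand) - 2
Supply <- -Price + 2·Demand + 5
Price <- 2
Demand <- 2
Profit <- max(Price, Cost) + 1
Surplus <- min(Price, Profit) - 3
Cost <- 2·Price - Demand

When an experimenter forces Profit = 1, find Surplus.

do(Profit=1) replaces the equation Profit <- max(Price, Cost) + 1 with the constant Profit = 1.
Surplus = min(Price, Profit) - 3  [with Price=2, Profit=1]  = -2

-2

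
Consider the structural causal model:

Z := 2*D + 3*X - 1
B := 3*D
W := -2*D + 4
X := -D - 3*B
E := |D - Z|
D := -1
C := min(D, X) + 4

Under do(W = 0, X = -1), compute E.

Setting W = 0, X = -1 by intervention discards those variables' equations.
Z = 2*D + 3*X - 1  [with D=-1, X=-1]  = -6
E = |D - Z|  [with D=-1, Z=-6]  = 5

5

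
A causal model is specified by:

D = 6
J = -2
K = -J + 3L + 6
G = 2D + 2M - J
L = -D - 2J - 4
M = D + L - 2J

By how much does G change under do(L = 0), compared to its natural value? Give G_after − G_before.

12

do(L=0) replaces the equation L = -D - 2J - 4 with the constant L = 0.
M = D + L - 2J  [with D=6, L=0, J=-2]  = 10
G = 2D + 2M - J  [with D=6, M=10, J=-2]  = 34
Without intervention: L = -D - 2J - 4  [with D=6, J=-2]  = -6; M = D + L - 2J  [with D=6, L=-6, J=-2]  = 4; G = 2D + 2M - J  [with D=6, M=4, J=-2]  = 22.
Change = 34 − 22 = 12.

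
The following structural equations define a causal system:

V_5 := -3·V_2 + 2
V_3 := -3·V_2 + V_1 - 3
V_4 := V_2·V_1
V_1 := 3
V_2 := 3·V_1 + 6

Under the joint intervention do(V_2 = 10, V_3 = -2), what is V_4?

Setting V_2 = 10, V_3 = -2 by intervention discards those variables' equations.
V_4 = V_2·V_1  [with V_2=10, V_1=3]  = 30

30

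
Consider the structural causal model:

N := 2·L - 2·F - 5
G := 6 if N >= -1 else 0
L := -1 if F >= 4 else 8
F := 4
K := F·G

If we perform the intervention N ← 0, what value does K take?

do(N=0) replaces the equation N := 2·L - 2·F - 5 with the constant N = 0.
G = 6 if N >= -1 else 0  [with N=0]  = 6
K = F·G  [with F=4, G=6]  = 24

24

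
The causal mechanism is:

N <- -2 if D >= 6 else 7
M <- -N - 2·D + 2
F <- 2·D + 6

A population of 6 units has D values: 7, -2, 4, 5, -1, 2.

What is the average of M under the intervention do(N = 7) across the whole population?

-10

Every unit gets N=7 under the intervention. M values become -19, -1, -13, -15, -3, -9; E[M|do(N=7)] = -10.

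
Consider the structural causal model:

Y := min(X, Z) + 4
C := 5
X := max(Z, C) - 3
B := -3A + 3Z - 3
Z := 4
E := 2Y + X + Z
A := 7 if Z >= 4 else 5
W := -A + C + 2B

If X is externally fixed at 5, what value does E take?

25

The intervention breaks the incoming arrows to X: X := max(Z, C) - 3 no longer applies, and X = 5.
Y = min(X, Z) + 4  [with X=5, Z=4]  = 8
E = 2Y + X + Z  [with Y=8, X=5, Z=4]  = 25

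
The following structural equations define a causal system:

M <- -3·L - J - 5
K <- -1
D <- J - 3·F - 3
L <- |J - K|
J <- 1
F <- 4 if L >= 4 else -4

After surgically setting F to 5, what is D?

The intervention breaks the incoming arrows to F: F <- 4 if L >= 4 else -4 no longer applies, and F = 5.
D = J - 3·F - 3  [with J=1, F=5]  = -17

-17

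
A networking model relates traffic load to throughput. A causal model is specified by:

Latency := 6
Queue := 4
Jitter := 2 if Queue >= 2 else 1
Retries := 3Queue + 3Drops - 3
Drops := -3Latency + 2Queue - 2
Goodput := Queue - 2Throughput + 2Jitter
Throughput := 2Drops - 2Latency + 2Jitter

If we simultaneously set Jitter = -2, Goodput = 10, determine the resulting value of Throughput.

-40

Under do(Jitter = -2, Goodput = 10), each intervened variable's structural equation is replaced by its fixed value.
Drops = -3Latency + 2Queue - 2  [with Latency=6, Queue=4]  = -12
Throughput = 2Drops - 2Latency + 2Jitter  [with Drops=-12, Latency=6, Jitter=-2]  = -40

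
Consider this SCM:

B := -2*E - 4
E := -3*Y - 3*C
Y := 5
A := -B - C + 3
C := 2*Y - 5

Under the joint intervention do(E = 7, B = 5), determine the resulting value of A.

-7

Setting E = 7, B = 5 by intervention discards those variables' equations.
C = 2*Y - 5  [with Y=5]  = 5
A = -B - C + 3  [with B=5, C=5]  = -7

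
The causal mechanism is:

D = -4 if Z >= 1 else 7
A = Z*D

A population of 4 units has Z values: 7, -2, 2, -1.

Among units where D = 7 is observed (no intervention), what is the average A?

Observing D=7 restricts to units where D's equation naturally yields 7: Z ∈ {-2, -1}. In that subpopulation A = -14, -7, mean -10.5.

-10.5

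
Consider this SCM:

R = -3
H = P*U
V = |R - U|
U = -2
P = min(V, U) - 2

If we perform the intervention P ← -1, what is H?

2

Intervening sets P = -1 and removes its equation (P = min(V, U) - 2).
H = P*U  [with P=-1, U=-2]  = 2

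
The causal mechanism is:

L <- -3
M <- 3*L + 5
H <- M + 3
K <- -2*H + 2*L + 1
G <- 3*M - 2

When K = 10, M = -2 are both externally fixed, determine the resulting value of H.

Setting K = 10, M = -2 by intervention discards those variables' equations.
H = M + 3  [with M=-2]  = 1

1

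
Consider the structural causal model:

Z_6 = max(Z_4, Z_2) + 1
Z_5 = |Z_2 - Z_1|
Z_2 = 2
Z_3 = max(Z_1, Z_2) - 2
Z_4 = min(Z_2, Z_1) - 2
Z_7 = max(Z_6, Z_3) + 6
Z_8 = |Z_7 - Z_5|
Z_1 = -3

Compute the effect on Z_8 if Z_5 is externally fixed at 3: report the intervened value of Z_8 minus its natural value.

2

do(Z_5=3) replaces the equation Z_5 = |Z_2 - Z_1| with the constant Z_5 = 3.
Z_3 = max(Z_1, Z_2) - 2  [with Z_1=-3, Z_2=2]  = 0
Z_4 = min(Z_2, Z_1) - 2  [with Z_2=2, Z_1=-3]  = -5
Z_6 = max(Z_4, Z_2) + 1  [with Z_4=-5, Z_2=2]  = 3
Z_7 = max(Z_6, Z_3) + 6  [with Z_6=3, Z_3=0]  = 9
Z_8 = |Z_7 - Z_5|  [with Z_7=9, Z_5=3]  = 6
Without intervention: Z_3 = max(Z_1, Z_2) - 2  [with Z_1=-3, Z_2=2]  = 0; Z_4 = min(Z_2, Z_1) - 2  [with Z_2=2, Z_1=-3]  = -5; Z_5 = |Z_2 - Z_1|  [with Z_2=2, Z_1=-3]  = 5; Z_6 = max(Z_4, Z_2) + 1  [with Z_4=-5, Z_2=2]  = 3; Z_7 = max(Z_6, Z_3) + 6  [with Z_6=3, Z_3=0]  = 9; Z_8 = |Z_7 - Z_5|  [with Z_7=9, Z_5=5]  = 4.
Change = 6 − 4 = 2.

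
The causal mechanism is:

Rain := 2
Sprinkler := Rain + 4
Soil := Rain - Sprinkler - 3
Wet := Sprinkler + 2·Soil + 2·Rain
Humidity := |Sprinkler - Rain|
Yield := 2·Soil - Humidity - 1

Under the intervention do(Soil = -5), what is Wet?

0

The intervention breaks the incoming arrows to Soil: Soil := Rain - Sprinkler - 3 no longer applies, and Soil = -5.
Sprinkler = Rain + 4  [with Rain=2]  = 6
Wet = Sprinkler + 2·Soil + 2·Rain  [with Sprinkler=6, Soil=-5, Rain=2]  = 0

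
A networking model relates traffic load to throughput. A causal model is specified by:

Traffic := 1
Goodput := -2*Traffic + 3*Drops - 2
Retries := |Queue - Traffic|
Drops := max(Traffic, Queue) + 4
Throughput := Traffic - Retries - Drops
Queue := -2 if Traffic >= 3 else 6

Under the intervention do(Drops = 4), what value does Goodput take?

8

The intervention breaks the incoming arrows to Drops: Drops := max(Traffic, Queue) + 4 no longer applies, and Drops = 4.
Goodput = -2*Traffic + 3*Drops - 2  [with Traffic=1, Drops=4]  = 8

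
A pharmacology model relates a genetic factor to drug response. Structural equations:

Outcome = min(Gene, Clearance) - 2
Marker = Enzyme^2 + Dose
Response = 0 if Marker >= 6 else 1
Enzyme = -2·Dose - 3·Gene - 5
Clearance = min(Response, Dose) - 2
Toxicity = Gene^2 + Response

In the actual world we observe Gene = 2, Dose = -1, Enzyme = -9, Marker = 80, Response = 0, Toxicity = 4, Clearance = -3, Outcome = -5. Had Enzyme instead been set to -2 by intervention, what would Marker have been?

The intervention breaks the incoming arrows to Enzyme: Enzyme = -2·Dose - 3·Gene - 5 no longer applies, and Enzyme = -2.
Marker = Enzyme^2 + Dose  [with Enzyme=-2, Dose=-1]  = 3

3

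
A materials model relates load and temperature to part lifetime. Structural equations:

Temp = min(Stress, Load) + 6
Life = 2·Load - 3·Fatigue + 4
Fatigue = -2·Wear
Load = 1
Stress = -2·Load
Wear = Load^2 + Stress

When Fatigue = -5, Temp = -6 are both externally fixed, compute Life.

The joint intervention fixes Fatigue = -5, Temp = -6, removing each variable's own equation.
Life = 2·Load - 3·Fatigue + 4  [with Load=1, Fatigue=-5]  = 21

21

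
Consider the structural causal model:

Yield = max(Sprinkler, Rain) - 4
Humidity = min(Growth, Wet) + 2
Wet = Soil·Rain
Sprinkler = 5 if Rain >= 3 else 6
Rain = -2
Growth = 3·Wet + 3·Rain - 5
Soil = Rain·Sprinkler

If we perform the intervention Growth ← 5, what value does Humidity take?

7

The intervention breaks the incoming arrows to Growth: Growth = 3·Wet + 3·Rain - 5 no longer applies, and Growth = 5.
Sprinkler = 5 if Rain >= 3 else 6  [with Rain=-2]  = 6
Soil = Rain·Sprinkler  [with Rain=-2, Sprinkler=6]  = -12
Wet = Soil·Rain  [with Soil=-12, Rain=-2]  = 24
Humidity = min(Growth, Wet) + 2  [with Growth=5, Wet=24]  = 7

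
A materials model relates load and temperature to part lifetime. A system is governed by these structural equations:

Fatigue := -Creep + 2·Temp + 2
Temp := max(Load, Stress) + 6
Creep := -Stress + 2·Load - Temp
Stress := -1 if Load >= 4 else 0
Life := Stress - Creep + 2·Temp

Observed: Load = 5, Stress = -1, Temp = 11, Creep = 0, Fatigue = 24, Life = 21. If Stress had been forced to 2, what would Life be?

27

Under do(Stress=2), the mechanism Stress := -1 if Load >= 4 else 0 is discarded; Stress is fixed at 2.
Temp = max(Load, Stress) + 6  [with Load=5, Stress=2]  = 11
Creep = -Stress + 2·Load - Temp  [with Stress=2, Load=5, Temp=11]  = -3
Life = Stress - Creep + 2·Temp  [with Stress=2, Creep=-3, Temp=11]  = 27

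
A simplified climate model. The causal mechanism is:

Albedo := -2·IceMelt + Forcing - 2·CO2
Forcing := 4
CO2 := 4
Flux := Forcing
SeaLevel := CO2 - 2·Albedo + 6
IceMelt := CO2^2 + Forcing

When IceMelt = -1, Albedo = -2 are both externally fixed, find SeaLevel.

Setting IceMelt = -1, Albedo = -2 by intervention discards those variables' equations.
SeaLevel = CO2 - 2·Albedo + 6  [with CO2=4, Albedo=-2]  = 14

14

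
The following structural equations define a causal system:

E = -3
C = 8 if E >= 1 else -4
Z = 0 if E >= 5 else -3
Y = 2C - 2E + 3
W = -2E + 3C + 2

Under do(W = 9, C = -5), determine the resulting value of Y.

Setting W = 9, C = -5 by intervention discards those variables' equations.
Y = 2C - 2E + 3  [with C=-5, E=-3]  = -1

-1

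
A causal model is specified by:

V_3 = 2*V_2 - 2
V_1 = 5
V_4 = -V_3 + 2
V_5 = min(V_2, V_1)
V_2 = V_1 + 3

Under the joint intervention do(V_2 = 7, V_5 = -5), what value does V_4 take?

-10

The joint intervention fixes V_2 = 7, V_5 = -5, removing each variable's own equation.
V_3 = 2*V_2 - 2  [with V_2=7]  = 12
V_4 = -V_3 + 2  [with V_3=12]  = -10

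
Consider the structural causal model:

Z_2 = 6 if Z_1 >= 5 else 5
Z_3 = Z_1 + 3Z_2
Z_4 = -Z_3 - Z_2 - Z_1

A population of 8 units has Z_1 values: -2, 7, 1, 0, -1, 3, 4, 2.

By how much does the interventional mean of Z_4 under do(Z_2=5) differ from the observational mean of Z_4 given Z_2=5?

-1.5

do(Z_2=5) breaks Z_2's dependence on Z_1. With Z_2=5 fixed, Z_4 across the units is -16, -34, -22, -20, -18, -26, -28, -24, mean -23.5.
Observing Z_2=5 restricts to units where Z_2's equation naturally yields 5: Z_1 ∈ {-2, 1, 0, -1, 3, 4, 2}. In that subpopulation Z_4 = -16, -22, -20, -18, -26, -28, -24, mean -22.
Difference = -23.5 − (-22) = -1.5.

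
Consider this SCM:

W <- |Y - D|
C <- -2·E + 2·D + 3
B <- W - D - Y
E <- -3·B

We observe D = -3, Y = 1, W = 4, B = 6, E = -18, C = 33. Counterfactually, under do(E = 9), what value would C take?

-21

The intervention breaks the incoming arrows to E: E <- -3·B no longer applies, and E = 9.
C = -2·E + 2·D + 3  [with E=9, D=-3]  = -21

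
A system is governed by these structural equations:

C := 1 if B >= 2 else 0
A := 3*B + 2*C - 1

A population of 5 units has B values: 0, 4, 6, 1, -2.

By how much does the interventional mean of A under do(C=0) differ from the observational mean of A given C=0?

do(C=0) breaks C's dependence on B. With C=0 fixed, A across the units is -1, 11, 17, 2, -7, mean 4.4.
Observing C=0 restricts to units where C's equation naturally yields 0: B ∈ {0, 1, -2}. In that subpopulation A = -1, 2, -7, mean -2.
Difference = 4.4 − (-2) = 6.4.

6.4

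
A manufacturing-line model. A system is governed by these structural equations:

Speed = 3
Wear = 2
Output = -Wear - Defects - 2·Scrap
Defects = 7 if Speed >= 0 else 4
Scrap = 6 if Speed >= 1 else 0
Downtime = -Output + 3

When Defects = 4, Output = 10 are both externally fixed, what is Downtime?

-7

Setting Defects = 4, Output = 10 by intervention discards those variables' equations.
Downtime = -Output + 3  [with Output=10]  = -7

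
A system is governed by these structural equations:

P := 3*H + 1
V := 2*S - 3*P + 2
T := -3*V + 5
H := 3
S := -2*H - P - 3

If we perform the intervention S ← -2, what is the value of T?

101

do(S=-2) replaces the equation S := -2*H - P - 3 with the constant S = -2.
P = 3*H + 1  [with H=3]  = 10
V = 2*S - 3*P + 2  [with S=-2, P=10]  = -32
T = -3*V + 5  [with V=-32]  = 101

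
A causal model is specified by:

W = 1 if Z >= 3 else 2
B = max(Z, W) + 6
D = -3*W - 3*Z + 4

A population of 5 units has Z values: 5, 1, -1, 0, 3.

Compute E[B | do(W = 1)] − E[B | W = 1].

Under do(W=1), W's equation is replaced by W=1 for every unit. Per-unit B: 11, 7, 7, 7, 9. Mean = 8.2.
Conditioning on W=1 selects the 2 unit(s) with Z ∈ {5, 3}. Their B values: 11, 9. Mean = 10.
Difference = 8.2 − 10 = -1.8.

-1.8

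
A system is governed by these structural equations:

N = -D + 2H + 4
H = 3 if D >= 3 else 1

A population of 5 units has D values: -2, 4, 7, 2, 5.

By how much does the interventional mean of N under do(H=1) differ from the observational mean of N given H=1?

-3.2

Every unit gets H=1 under the intervention. N values become 8, 2, -1, 4, 1; E[N|do(H=1)] = 2.8.
Observing H=1 restricts to units where H's equation naturally yields 1: D ∈ {-2, 2}. In that subpopulation N = 8, 4, mean 6.
Difference = 2.8 − 6 = -3.2.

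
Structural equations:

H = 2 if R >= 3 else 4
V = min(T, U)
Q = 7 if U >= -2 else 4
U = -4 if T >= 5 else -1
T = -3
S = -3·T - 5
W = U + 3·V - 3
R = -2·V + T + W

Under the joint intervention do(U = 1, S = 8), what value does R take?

-8

Setting U = 1, S = 8 by intervention discards those variables' equations.
V = min(T, U)  [with T=-3, U=1]  = -3
W = U + 3·V - 3  [with U=1, V=-3]  = -11
R = -2·V + T + W  [with V=-3, T=-3, W=-11]  = -8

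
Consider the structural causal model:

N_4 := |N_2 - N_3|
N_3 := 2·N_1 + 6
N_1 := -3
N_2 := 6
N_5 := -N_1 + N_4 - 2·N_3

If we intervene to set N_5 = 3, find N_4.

6

The intervention breaks the incoming arrows to N_5: N_5 := -N_1 + N_4 - 2·N_3 no longer applies, and N_5 = 3.
Since N_4 is not a descendant of the intervened variable, it is unaffected.
N_3 = 2·N_1 + 6  [with N_1=-3]  = 0
N_4 = |N_2 - N_3|  [with N_2=6, N_3=0]  = 6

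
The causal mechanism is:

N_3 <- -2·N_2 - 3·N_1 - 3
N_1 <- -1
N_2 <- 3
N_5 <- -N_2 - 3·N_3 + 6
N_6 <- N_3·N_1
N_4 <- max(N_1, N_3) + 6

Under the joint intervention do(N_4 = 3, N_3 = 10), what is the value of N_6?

-10

The joint intervention fixes N_4 = 3, N_3 = 10, removing each variable's own equation.
N_6 = N_3·N_1  [with N_3=10, N_1=-1]  = -10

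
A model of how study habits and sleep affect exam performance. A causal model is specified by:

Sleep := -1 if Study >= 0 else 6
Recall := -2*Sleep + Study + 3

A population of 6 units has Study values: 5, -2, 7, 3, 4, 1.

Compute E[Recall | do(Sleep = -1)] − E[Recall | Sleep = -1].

-1

do(Sleep=-1) breaks Sleep's dependence on Study. With Sleep=-1 fixed, Recall across the units is 10, 3, 12, 8, 9, 6, mean 8.
E[Recall|Sleep=-1] averages over only the 5 units with Sleep=-1 (Study = 5, 7, 3, 4, 1): Recall = 10, 12, 8, 9, 6, mean 9.
Difference = 8 − 9 = -1.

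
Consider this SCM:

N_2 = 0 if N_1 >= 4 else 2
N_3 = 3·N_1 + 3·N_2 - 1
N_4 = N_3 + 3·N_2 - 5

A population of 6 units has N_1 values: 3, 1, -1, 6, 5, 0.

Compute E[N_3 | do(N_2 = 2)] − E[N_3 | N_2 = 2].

Under do(N_2=2), N_2's equation is replaced by N_2=2 for every unit. Per-unit N_3: 14, 8, 2, 23, 20, 5. Mean = 12.
E[N_3|N_2=2] averages over only the 4 units with N_2=2 (N_1 = 3, 1, -1, 0): N_3 = 14, 8, 2, 5, mean 7.25.
Difference = 12 − 7.25 = 4.75.

4.75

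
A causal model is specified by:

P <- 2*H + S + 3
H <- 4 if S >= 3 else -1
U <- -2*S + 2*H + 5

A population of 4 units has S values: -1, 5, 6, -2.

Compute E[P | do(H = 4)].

The intervention sets H=4 in all 4 units regardless of S. Recomputing P per unit gives 10, 16, 17, 9; average 13.

13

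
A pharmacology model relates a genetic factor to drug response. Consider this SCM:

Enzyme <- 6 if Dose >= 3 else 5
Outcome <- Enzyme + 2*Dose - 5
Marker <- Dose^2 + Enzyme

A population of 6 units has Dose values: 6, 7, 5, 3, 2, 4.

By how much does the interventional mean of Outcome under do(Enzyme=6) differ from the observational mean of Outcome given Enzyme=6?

Every unit gets Enzyme=6 under the intervention. Outcome values become 13, 15, 11, 7, 5, 9; E[Outcome|do(Enzyme=6)] = 10.
Observing Enzyme=6 restricts to units where Enzyme's equation naturally yields 6: Dose ∈ {6, 7, 5, 3, 4}. In that subpopulation Outcome = 13, 15, 11, 7, 9, mean 11.
Difference = 10 − 11 = -1.

-1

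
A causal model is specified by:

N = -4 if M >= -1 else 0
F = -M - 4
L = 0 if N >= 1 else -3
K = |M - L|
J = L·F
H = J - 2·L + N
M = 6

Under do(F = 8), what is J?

Intervening sets F = 8 and removes its equation (F = -M - 4).
N = -4 if M >= -1 else 0  [with M=6]  = -4
L = 0 if N >= 1 else -3  [with N=-4]  = -3
J = L·F  [with L=-3, F=8]  = -24

-24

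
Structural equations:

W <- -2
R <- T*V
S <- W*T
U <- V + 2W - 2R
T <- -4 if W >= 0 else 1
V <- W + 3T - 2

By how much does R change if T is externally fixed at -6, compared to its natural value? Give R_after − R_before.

133

Under do(T=-6), the mechanism T <- -4 if W >= 0 else 1 is discarded; T is fixed at -6.
V = W + 3T - 2  [with W=-2, T=-6]  = -22
R = T*V  [with T=-6, V=-22]  = 132
Without intervention: T = -4 if W >= 0 else 1  [with W=-2]  = 1; V = W + 3T - 2  [with W=-2, T=1]  = -1; R = T*V  [with T=1, V=-1]  = -1.
Change = 132 − (-1) = 133.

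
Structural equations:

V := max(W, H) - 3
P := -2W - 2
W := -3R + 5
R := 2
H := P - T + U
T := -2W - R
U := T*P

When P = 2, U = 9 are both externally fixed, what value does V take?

Under do(P = 2, U = 9), each intervened variable's structural equation is replaced by its fixed value.
W = -3R + 5  [with R=2]  = -1
T = -2W - R  [with W=-1, R=2]  = 0
H = P - T + U  [with P=2, T=0, U=9]  = 11
V = max(W, H) - 3  [with W=-1, H=11]  = 8

8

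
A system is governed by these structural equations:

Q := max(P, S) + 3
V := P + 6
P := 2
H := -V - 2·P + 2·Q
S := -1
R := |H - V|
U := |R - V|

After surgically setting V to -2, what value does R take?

Under do(V=-2), the mechanism V := P + 6 is discarded; V is fixed at -2.
Q = max(P, S) + 3  [with P=2, S=-1]  = 5
H = -V - 2·P + 2·Q  [with V=-2, P=2, Q=5]  = 8
R = |H - V|  [with H=8, V=-2]  = 10

10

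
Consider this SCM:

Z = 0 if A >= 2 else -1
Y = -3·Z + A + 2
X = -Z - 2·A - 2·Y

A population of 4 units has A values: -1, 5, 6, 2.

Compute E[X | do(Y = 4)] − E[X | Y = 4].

Every unit gets Y=4 under the intervention. X values become -5, -18, -20, -12; E[X|do(Y=4)] = -13.75.
Observing Y=4 restricts to units where Y's equation naturally yields 4: A ∈ {-1, 2}. In that subpopulation X = -5, -12, mean -8.5.
Difference = -13.75 − (-8.5) = -5.25.

-5.25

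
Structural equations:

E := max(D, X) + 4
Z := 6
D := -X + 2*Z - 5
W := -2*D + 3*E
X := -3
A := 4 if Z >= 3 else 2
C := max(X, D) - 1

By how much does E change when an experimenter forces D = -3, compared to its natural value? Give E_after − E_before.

The intervention breaks the incoming arrows to D: D := -X + 2*Z - 5 no longer applies, and D = -3.
E = max(D, X) + 4  [with D=-3, X=-3]  = 1
Without intervention: D = -X + 2*Z - 5  [with X=-3, Z=6]  = 10; E = max(D, X) + 4  [with D=10, X=-3]  = 14.
Change = 1 − 14 = -13.

-13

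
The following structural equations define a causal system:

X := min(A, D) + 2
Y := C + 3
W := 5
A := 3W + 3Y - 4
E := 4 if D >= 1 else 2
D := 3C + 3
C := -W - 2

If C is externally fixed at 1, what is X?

8

Under do(C=1), the mechanism C := -W - 2 is discarded; C is fixed at 1.
Y = C + 3  [with C=1]  = 4
D = 3C + 3  [with C=1]  = 6
A = 3W + 3Y - 4  [with W=5, Y=4]  = 23
X = min(A, D) + 2  [with A=23, D=6]  = 8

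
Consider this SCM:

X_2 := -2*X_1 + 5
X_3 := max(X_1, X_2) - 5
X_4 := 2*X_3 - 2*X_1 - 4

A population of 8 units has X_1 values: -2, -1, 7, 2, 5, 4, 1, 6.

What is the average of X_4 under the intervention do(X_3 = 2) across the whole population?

Every unit gets X_3=2 under the intervention. X_4 values become 4, 2, -14, -4, -10, -8, -2, -12; E[X_4|do(X_3=2)] = -5.5.

-5.5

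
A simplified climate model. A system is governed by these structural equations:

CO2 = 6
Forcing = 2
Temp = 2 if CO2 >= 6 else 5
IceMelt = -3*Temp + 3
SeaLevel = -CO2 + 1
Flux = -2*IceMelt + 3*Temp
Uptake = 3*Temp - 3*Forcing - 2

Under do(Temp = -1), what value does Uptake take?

-11

The intervention breaks the incoming arrows to Temp: Temp = 2 if CO2 >= 6 else 5 no longer applies, and Temp = -1.
Uptake = 3*Temp - 3*Forcing - 2  [with Temp=-1, Forcing=2]  = -11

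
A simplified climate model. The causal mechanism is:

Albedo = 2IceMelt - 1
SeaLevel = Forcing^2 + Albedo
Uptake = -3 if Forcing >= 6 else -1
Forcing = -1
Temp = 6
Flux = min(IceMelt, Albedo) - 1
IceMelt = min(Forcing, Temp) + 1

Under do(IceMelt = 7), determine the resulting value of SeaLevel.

14

do(IceMelt=7) replaces the equation IceMelt = min(Forcing, Temp) + 1 with the constant IceMelt = 7.
Albedo = 2IceMelt - 1  [with IceMelt=7]  = 13
SeaLevel = Forcing^2 + Albedo  [with Forcing=-1, Albedo=13]  = 14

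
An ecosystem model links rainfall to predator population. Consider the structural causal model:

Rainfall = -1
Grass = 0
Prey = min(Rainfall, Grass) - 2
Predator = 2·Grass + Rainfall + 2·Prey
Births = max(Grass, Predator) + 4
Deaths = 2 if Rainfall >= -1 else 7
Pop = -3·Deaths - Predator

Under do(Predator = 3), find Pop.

The intervention breaks the incoming arrows to Predator: Predator = 2·Grass + Rainfall + 2·Prey no longer applies, and Predator = 3.
Deaths = 2 if Rainfall >= -1 else 7  [with Rainfall=-1]  = 2
Pop = -3·Deaths - Predator  [with Deaths=2, Predator=3]  = -9

-9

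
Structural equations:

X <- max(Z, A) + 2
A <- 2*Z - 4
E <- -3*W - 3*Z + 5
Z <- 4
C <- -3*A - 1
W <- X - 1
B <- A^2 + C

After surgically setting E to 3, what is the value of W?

Under do(E=3), the mechanism E <- -3*W - 3*Z + 5 is discarded; E is fixed at 3.
Since W is not a descendant of the intervened variable, it is unaffected.
A = 2*Z - 4  [with Z=4]  = 4
X = max(Z, A) + 2  [with Z=4, A=4]  = 6
W = X - 1  [with X=6]  = 5

5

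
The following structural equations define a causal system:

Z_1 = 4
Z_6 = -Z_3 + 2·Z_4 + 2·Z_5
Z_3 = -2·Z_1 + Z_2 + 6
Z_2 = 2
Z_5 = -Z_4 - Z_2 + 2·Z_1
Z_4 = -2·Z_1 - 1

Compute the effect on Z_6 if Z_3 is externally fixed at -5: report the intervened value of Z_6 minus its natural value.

The intervention breaks the incoming arrows to Z_3: Z_3 = -2·Z_1 + Z_2 + 6 no longer applies, and Z_3 = -5.
Z_4 = -2·Z_1 - 1  [with Z_1=4]  = -9
Z_5 = -Z_4 - Z_2 + 2·Z_1  [with Z_4=-9, Z_2=2, Z_1=4]  = 15
Z_6 = -Z_3 + 2·Z_4 + 2·Z_5  [with Z_3=-5, Z_4=-9, Z_5=15]  = 17
Without intervention: Z_3 = -2·Z_1 + Z_2 + 6  [with Z_1=4, Z_2=2]  = 0; Z_4 = -2·Z_1 - 1  [with Z_1=4]  = -9; Z_5 = -Z_4 - Z_2 + 2·Z_1  [with Z_4=-9, Z_2=2, Z_1=4]  = 15; Z_6 = -Z_3 + 2·Z_4 + 2·Z_5  [with Z_3=0, Z_4=-9, Z_5=15]  = 12.
Change = 17 − 12 = 5.

5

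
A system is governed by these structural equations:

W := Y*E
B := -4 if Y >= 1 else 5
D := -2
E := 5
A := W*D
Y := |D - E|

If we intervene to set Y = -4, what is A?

40

The intervention breaks the incoming arrows to Y: Y := |D - E| no longer applies, and Y = -4.
W = Y*E  [with Y=-4, E=5]  = -20
A = W*D  [with W=-20, D=-2]  = 40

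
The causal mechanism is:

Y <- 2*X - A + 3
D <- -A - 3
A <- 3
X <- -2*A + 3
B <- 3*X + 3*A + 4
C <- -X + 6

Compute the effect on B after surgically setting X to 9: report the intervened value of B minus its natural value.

Under do(X=9), the mechanism X <- -2*A + 3 is discarded; X is fixed at 9.
B = 3*X + 3*A + 4  [with X=9, A=3]  = 40
Without intervention: X = -2*A + 3  [with A=3]  = -3; B = 3*X + 3*A + 4  [with X=-3, A=3]  = 4.
Change = 40 − 4 = 36.

36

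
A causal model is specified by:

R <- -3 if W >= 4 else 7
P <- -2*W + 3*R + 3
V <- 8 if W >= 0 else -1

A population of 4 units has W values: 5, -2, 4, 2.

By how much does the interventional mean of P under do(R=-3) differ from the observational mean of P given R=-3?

The intervention sets R=-3 in all 4 units regardless of W. Recomputing P per unit gives -16, -2, -14, -10; average -10.5.
Observing R=-3 restricts to units where R's equation naturally yields -3: W ∈ {5, 4}. In that subpopulation P = -16, -14, mean -15.
Difference = -10.5 − (-15) = 4.5.

4.5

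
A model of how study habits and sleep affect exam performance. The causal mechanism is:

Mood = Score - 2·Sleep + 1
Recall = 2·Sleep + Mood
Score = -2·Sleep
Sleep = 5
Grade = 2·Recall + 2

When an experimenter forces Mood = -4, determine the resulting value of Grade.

do(Mood=-4) replaces the equation Mood = Score - 2·Sleep + 1 with the constant Mood = -4.
Recall = 2·Sleep + Mood  [with Sleep=5, Mood=-4]  = 6
Grade = 2·Recall + 2  [with Recall=6]  = 14

14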